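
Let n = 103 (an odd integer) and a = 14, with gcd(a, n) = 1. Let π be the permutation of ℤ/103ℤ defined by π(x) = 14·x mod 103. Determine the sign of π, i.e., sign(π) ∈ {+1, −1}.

Orbit of 14 under x↦14x: [14, 93, 66, 100, 61, 30, 8]… (length divides ord_103(14)).
Cycle type of π: 17×6 + 1; total 7 cycles.
Σ(ℓ_i−1) = 103−7 = 96; sign = (−1)^96 = +1.

+1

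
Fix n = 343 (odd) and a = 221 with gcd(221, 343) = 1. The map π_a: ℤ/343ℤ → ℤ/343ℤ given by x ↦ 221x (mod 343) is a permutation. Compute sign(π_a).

Orbit of 291 under x↦221x: [291, 170, 183, 312, 9, 274, 186]… (length divides ord_343(221)).
Cycle type of π: 147×2 + 21×2 + 3×2 + 1; total 7 cycles.
Σ(ℓ_i−1) = 343−7 = 336; sign = (−1)^336 = +1.
Check: (221/343) = +1 by Zolotarev.

+1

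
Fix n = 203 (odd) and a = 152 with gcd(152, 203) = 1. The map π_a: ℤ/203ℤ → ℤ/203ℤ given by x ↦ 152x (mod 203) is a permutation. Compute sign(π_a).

-1

Trace 78: π^k(78) = [78, 82, 81, 132, 170, 59, 36] for k=0..6.
10 cycles of lengths [42, 42, 42, 42, 7, 7, 7, 7, 6, 1].
10 cycles on 203: each ℓ→(−1)^(ℓ−1), product (−1)^193 = -1.
Zolotarev: (152|203) = -1, matching the cycle-count sign.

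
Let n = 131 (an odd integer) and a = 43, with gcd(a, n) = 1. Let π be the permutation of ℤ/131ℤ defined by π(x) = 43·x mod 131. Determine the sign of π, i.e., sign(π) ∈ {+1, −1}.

+1

Orbit of 60 under x↦43x: [60, 91, 114, 55, 7, 39, 105]… (length divides ord_131(43)).
Decompose π into cycles: lengths [65, 65, 1] (3 cycles, including the fixed point 0).
n − c = 131 − 3 = 128; sign = (−1)^128 = +1.
The Jacobi symbol (43|131) = +1 (Zolotarev) agrees.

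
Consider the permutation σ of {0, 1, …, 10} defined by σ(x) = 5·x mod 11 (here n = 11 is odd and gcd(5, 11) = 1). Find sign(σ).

Orbit of 1 under x↦5x: [1, 5, 3, 4, 9]… (length divides ord_11(5)).
π_5 has 3 disjoint cycles with lengths [5, 5, 1] on {0,…,10}.
With 3 cycles on 11 points, sign = (−1)^{11−3} = +1.

+1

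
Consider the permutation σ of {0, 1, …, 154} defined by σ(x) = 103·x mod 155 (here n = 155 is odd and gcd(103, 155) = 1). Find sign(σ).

-1

Start at x=112: 112 → 66 → 133 → 59 → 32 → 41 → 38 → … (one orbit).
6 cycles of lengths [60, 60, 15, 15, 4, 1].
Σ(ℓ_i−1) = 155−6 = 149; sign = (−1)^149 = -1.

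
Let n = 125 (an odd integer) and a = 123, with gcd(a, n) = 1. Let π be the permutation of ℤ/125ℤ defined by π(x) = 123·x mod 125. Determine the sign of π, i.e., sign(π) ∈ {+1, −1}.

-1

Start at x=106: 106 → 38 → 49 → 27 → 71 → 108 → 34 → … (one orbit).
Decompose π into cycles: lengths [100, 20, 4, 1] (4 cycles, including the fixed point 0).
n − c = 125 − 4 = 121; sign = (−1)^121 = -1.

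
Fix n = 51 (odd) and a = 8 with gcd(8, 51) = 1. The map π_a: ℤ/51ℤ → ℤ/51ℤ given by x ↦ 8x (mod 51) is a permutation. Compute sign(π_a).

-1

Trace 1: π^k(1) = [1, 8, 13, 2, 16, 26, 4] for k=0..6.
Decompose π into cycles: lengths [8, 8, 8, 8, 8, 8, 2, 1] (8 cycles, including the fixed point 0).
51 − 8 = 43 transpositions; sign(π) = (−1)^43 = -1.
Check: (8/51) = -1 by Zolotarev.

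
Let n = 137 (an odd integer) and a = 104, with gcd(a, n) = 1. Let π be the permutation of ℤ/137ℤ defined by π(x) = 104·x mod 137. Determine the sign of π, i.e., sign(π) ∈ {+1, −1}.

Trace 24: π^k(24) = [24, 30, 106, 64, 80, 100, 125] for k=0..6.
π_104 has 2 disjoint cycles with lengths [136, 1] on {0,…,136}.
sign(π) = (−1)^{n − #cycles} = (−1)^{137−2} = (−1)^135 = -1.

-1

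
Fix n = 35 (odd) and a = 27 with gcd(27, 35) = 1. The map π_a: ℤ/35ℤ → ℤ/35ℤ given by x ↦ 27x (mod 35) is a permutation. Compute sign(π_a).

+1

Orbit of 1 under x↦27x: [1, 27, 29, 13]… (length divides ord_35(27)).
The orbit structure of x ↦ 27x mod 35: 11 orbits of sizes [4, 4, 4, 4, 4, 4, 4, 2, 2, 2, 1].
11 cycles on 35: each ℓ→(−1)^(ℓ−1), product (−1)^24 = +1.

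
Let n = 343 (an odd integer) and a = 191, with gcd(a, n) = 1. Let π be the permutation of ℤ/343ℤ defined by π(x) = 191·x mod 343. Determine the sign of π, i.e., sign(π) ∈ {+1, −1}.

+1

Orbit of 106 under x↦191x: [106, 9, 4, 78, 149, 333, 148]… (length divides ord_343(191)).
7 cycles of lengths [147, 147, 21, 21, 3, 3, 1].
With 7 cycles on 343 points, sign = (−1)^{343−7} = +1.
The Jacobi symbol (191|343) = +1 (Zolotarev) agrees.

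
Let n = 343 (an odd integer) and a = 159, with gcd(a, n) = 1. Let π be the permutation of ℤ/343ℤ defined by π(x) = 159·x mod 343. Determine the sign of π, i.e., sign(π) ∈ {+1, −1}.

Trace 110: π^k(110) = [110, 340, 209, 303, 157, 267, 264] for k=0..6.
π_159 has 4 disjoint cycles with lengths [294, 42, 6, 1] on {0,…,342}.
Σ(ℓ_i−1) = 343−4 = 339; sign = (−1)^339 = -1.
(159|343)_J = -1 (Zolotarev's lemma cross-check).

-1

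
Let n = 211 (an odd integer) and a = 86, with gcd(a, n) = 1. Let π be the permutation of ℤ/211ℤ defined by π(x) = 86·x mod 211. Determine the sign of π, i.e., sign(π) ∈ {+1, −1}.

-1

Orbit of 199 under x↦86x: [199, 23, 79, 42, 25, 40, 64]… (length divides ord_211(86)).
4 cycles of lengths [70, 70, 70, 1].
211 − 4 = 207 transpositions; sign(π) = (−1)^207 = -1.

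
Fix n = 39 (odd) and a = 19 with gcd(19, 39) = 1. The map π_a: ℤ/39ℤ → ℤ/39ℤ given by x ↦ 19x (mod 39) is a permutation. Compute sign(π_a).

-1

Trace 4: π^k(4) = [4, 37, 1, 19, 10, 34, 22] for k=0..6.
The orbit structure of x ↦ 19x mod 39: 6 orbits of sizes [12, 12, 12, 1, 1, 1].
sign(π) = (−1)^{n − #cycles} = (−1)^{39−6} = (−1)^33 = -1.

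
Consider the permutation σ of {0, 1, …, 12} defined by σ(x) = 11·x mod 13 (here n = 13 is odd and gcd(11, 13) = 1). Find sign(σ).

-1

Orbit of 10 under x↦11x: [10, 6, 1, 11, 4, 5, 3]… (length divides ord_13(11)).
Decompose π into cycles: lengths [12, 1] (2 cycles, including the fixed point 0).
13 − 2 = 11 transpositions; sign(π) = (−1)^11 = -1.
Check: (11/13) = -1 by Zolotarev.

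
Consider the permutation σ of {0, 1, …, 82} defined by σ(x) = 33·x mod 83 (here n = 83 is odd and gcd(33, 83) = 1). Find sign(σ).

+1

Start at x=12: 12 → 64 → 37 → 59 → 38 → 9 → 48 → … (one orbit).
Decompose π into cycles: lengths [41, 41, 1] (3 cycles, including the fixed point 0).
Σ(ℓ_i−1) = 83−3 = 80; sign = (−1)^80 = +1.
(33|83)_J = +1 (Zolotarev's lemma cross-check).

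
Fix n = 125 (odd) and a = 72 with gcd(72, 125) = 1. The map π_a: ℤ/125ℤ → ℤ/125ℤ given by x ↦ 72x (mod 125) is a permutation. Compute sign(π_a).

-1

Start at x=98: 98 → 56 → 32 → 54 → 13 → 61 → 17 → … (one orbit).
4 cycles of lengths [100, 20, 4, 1].
4 cycles on 125: each ℓ→(−1)^(ℓ−1), product (−1)^121 = -1.
Via Zolotarev, sign(π_{72}) = (72|125) = -1.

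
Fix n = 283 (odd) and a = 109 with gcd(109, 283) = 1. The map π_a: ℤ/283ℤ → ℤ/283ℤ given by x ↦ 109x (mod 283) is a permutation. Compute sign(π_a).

Trace 179: π^k(179) = [179, 267, 237, 80, 230, 166, 265] for k=0..6.
π_109 has 2 disjoint cycles with lengths [282, 1] on {0,…,282}.
sign(π) = (−1)^{n − #cycles} = (−1)^{283−2} = (−1)^281 = -1.
Check: (109/283) = -1 by Zolotarev.

-1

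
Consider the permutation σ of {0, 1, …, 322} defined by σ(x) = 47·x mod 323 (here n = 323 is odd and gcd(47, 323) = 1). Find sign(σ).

Start at x=256: 256 → 81 → 254 → 310 → 35 → 30 → 118 → … (one orbit).
Cycle type of π: 36×8 + 9×2 + 4×4 + 1; total 15 cycles.
n − c = 323 − 15 = 308; sign = (−1)^308 = +1.

+1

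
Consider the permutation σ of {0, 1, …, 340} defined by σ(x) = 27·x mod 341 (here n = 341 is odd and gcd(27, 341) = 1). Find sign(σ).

Start at x=27: 27 → 47 → 246 → 163 → 309 → 159 → 201 → … (one orbit).
36 cycles of lengths [10, 10, 10, 10, 10, 10, 10, 10, 10, 10, 10, 10, 10, 10, 10, 10, 10, 10, 10, 10, 10, 10, 10, 10, 10, 10, 10, 10, 10, 10, 10, 10, 10, 5, 5, 1].
Σ(ℓ_i−1) = 341−36 = 305; sign = (−1)^305 = -1.
The Jacobi symbol (27|341) = -1 (Zolotarev) agrees.

-1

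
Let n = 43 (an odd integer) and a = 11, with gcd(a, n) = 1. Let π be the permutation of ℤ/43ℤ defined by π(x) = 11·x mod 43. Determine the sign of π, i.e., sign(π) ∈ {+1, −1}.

+1

Orbit of 21 under x↦11x: [21, 16, 4, 1, 11, 35, 41]… (length divides ord_43(11)).
π_11 has 7 disjoint cycles with lengths [7, 7, 7, 7, 7, 7, 1] on {0,…,42}.
Σ(ℓ_i−1) = 43−7 = 36; sign = (−1)^36 = +1.
The Jacobi symbol (11|43) = +1 (Zolotarev) agrees.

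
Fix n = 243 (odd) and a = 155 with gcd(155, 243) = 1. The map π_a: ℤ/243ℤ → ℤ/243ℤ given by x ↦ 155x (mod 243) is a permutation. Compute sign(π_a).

-1

Trace 152: π^k(152) = [152, 232, 239, 109, 128, 157, 35] for k=0..6.
π_155 has 6 disjoint cycles with lengths [162, 54, 18, 6, 2, 1] on {0,…,242}.
With 6 cycles on 243 points, sign = (−1)^{243−6} = -1.
Zolotarev: (155|243) = -1, matching the cycle-count sign.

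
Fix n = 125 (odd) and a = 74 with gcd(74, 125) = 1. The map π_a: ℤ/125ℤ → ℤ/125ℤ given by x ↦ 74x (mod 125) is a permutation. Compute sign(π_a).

Orbit of 124 under x↦74x: [124, 51, 24, 26, 49, 1, 74]… (length divides ord_125(74)).
Cycle type of π: 10×10 + 2×12 + 1; total 23 cycles.
23 cycles on 125: each ℓ→(−1)^(ℓ−1), product (−1)^102 = +1.
The Jacobi symbol (74|125) = +1 (Zolotarev) agrees.

+1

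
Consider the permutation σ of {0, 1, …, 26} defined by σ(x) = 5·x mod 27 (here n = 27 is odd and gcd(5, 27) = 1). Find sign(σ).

-1

Orbit of 7 under x↦5x: [7, 8, 13, 11, 1, 5, 25]… (length divides ord_27(5)).
π_5 has 4 disjoint cycles with lengths [18, 6, 2, 1] on {0,…,26}.
sign(π) = (−1)^{n − #cycles} = (−1)^{27−4} = (−1)^23 = -1.
The Jacobi symbol (5|27) = -1 (Zolotarev) agrees.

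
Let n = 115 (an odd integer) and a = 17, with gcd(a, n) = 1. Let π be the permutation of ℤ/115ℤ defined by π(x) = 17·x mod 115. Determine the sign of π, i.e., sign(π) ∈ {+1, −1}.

+1

Start at x=53: 53 → 96 → 22 → 29 → 33 → 101 → 107 → … (one orbit).
Decompose π into cycles: lengths [44, 44, 22, 4, 1] (5 cycles, including the fixed point 0).
115 − 5 = 110 transpositions; sign(π) = (−1)^110 = +1.
Via Zolotarev, sign(π_{17}) = (17|115) = +1.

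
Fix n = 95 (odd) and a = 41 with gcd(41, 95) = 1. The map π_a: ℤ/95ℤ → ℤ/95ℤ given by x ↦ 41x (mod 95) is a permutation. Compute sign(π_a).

Start at x=86: 86 → 11 → 71 → 61 → 31 → 36 → 51 → … (one orbit).
Decompose π into cycles: lengths [18, 18, 18, 18, 18, 1, 1, 1, 1, 1] (10 cycles, including the fixed point 0).
95 − 10 = 85 transpositions; sign(π) = (−1)^85 = -1.
The Jacobi symbol (41|95) = -1 (Zolotarev) agrees.

-1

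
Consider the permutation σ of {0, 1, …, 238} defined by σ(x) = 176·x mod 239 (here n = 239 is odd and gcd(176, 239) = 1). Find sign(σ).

+1

Start at x=153: 153 → 160 → 197 → 17 → 124 → 75 → 55 → … (one orbit).
The orbit structure of x ↦ 176x mod 239: 3 orbits of sizes [119, 119, 1].
239 − 3 = 236 transpositions; sign(π) = (−1)^236 = +1.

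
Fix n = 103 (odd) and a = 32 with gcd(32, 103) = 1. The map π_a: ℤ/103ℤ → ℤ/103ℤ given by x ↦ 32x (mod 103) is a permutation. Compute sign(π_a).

Start at x=98: 98 → 46 → 30 → 33 → 26 → 8 → 50 → … (one orbit).
Cycle type of π: 51×2 + 1; total 3 cycles.
With 3 cycles on 103 points, sign = (−1)^{103−3} = +1.

+1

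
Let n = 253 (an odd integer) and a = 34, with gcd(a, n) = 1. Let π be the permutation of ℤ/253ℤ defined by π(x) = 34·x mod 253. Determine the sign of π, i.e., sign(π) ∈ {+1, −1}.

-1

Orbit of 56 under x↦34x: [56, 133, 221, 177, 199, 188, 67]… (length divides ord_253(34)).
Cycle type of π: 22×11 + 1×11; total 22 cycles.
22 cycles on 253: each ℓ→(−1)^(ℓ−1), product (−1)^231 = -1.
(34|253)_J = -1 (Zolotarev's lemma cross-check).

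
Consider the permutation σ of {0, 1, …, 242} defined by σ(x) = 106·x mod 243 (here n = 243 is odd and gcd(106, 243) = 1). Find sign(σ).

Start at x=172: 172 → 7 → 13 → 163 → 25 → 220 → 235 → … (one orbit).
Cycle lengths of π_106 on ℤ/243ℤ: [81, 81, 27, 27, 9, 9, 3, 3, 1, 1, 1]; 11 cycles in total.
243 − 11 = 232 transpositions; sign(π) = (−1)^232 = +1.

+1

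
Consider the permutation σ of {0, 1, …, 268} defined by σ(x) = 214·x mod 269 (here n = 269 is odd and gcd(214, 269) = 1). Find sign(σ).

Start at x=1: 1 → 214 → 66 → 136 → 52 → 99 → 204 → … (one orbit).
Cycle lengths of π_214 on ℤ/269ℤ: [67, 67, 67, 67, 1]; 5 cycles in total.
Σ(ℓ_i−1) = 269−5 = 264; sign = (−1)^264 = +1.
(214|269)_J = +1 (Zolotarev's lemma cross-check).

+1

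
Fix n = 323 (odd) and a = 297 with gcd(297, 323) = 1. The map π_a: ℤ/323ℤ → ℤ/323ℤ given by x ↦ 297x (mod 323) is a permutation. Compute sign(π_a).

-1

Orbit of 145 under x↦297x: [145, 106, 151, 273, 8, 115, 240]… (length divides ord_323(297)).
18 cycles of lengths [24, 24, 24, 24, 24, 24, 24, 24, 24, 24, 24, 24, 8, 8, 6, 6, 6, 1].
sign(π) = (−1)^{n − #cycles} = (−1)^{323−18} = (−1)^305 = -1.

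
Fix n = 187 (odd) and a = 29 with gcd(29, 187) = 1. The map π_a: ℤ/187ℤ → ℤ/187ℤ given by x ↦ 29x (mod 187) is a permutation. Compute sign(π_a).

+1

Trace 104: π^k(104) = [104, 24, 135, 175, 26, 6, 174] for k=0..6.
The orbit structure of x ↦ 29x mod 187: 5 orbits of sizes [80, 80, 16, 10, 1].
n − c = 187 − 5 = 182; sign = (−1)^182 = +1.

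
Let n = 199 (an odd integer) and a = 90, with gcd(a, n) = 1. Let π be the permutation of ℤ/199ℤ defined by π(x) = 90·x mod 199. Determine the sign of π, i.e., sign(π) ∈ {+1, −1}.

+1

Orbit of 5 under x↦90x: [5, 52, 103, 116, 92, 121, 144]… (length divides ord_199(90)).
Cycle type of π: 33×6 + 1; total 7 cycles.
199 − 7 = 192 transpositions; sign(π) = (−1)^192 = +1.
Via Zolotarev, sign(π_{90}) = (90|199) = +1.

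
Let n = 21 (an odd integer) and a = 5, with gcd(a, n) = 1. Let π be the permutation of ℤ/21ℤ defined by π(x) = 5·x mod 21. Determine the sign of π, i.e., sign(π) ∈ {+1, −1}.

+1

Start at x=1: 1 → 5 → 4 → 20 → 16 → 17 → 1 (one orbit).
Cycle type of π: 6×3 + 2 + 1; total 5 cycles.
21 − 5 = 16 transpositions; sign(π) = (−1)^16 = +1.
Via Zolotarev, sign(π_{5}) = (5|21) = +1.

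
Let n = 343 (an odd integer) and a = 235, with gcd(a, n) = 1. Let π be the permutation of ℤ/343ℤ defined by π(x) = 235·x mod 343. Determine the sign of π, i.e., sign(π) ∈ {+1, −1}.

Start at x=249: 249 → 205 → 155 → 67 → 310 → 134 → 277 → … (one orbit).
Cycle type of π: 147×2 + 21×2 + 3×2 + 1; total 7 cycles.
With 7 cycles on 343 points, sign = (−1)^{343−7} = +1.

+1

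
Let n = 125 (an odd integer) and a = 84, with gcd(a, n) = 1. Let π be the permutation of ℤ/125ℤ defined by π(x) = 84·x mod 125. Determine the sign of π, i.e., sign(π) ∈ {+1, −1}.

Start at x=124: 124 → 41 → 69 → 46 → 114 → 76 → 9 → … (one orbit).
Cycle type of π: 50×2 + 10×2 + 2×2 + 1; total 7 cycles.
sign(π) = (−1)^{n − #cycles} = (−1)^{125−7} = (−1)^118 = +1.
The Jacobi symbol (84|125) = +1 (Zolotarev) agrees.

+1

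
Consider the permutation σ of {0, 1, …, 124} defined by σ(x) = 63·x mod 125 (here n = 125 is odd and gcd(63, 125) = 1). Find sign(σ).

-1

Orbit of 32 under x↦63x: [32, 16, 8, 4, 2, 1, 63]… (length divides ord_125(63)).
π_63 has 4 disjoint cycles with lengths [100, 20, 4, 1] on {0,…,124}.
Σ(ℓ_i−1) = 125−4 = 121; sign = (−1)^121 = -1.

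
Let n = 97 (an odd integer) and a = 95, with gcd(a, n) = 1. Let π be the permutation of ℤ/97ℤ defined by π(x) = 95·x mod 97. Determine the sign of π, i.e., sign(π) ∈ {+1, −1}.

Orbit of 33 under x↦95x: [33, 31, 35, 27, 43, 11, 75]… (length divides ord_97(95)).
Cycle lengths of π_95 on ℤ/97ℤ: [48, 48, 1]; 3 cycles in total.
3 cycles on 97: each ℓ→(−1)^(ℓ−1), product (−1)^94 = +1.
Zolotarev: (95|97) = +1, matching the cycle-count sign.

+1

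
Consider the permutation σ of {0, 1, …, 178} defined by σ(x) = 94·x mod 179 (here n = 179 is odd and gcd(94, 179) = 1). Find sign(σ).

-1

Trace 27: π^k(27) = [27, 32, 144, 111, 52, 55, 158] for k=0..6.
Decompose π into cycles: lengths [178, 1] (2 cycles, including the fixed point 0).
179 − 2 = 177 transpositions; sign(π) = (−1)^177 = -1.
Check: (94/179) = -1 by Zolotarev.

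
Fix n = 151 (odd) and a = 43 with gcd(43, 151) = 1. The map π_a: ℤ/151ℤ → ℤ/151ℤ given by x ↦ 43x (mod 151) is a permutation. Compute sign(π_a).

Trace 148: π^k(148) = [148, 22, 40, 59, 121, 69, 98] for k=0..6.
Decompose π into cycles: lengths [75, 75, 1] (3 cycles, including the fixed point 0).
n − c = 151 − 3 = 148; sign = (−1)^148 = +1.

+1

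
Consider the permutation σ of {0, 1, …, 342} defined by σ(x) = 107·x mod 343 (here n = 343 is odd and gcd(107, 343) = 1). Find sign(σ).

Trace 253: π^k(253) = [253, 317, 305, 50, 205, 326, 239] for k=0..6.
7 cycles of lengths [147, 147, 21, 21, 3, 3, 1].
n − c = 343 − 7 = 336; sign = (−1)^336 = +1.
Via Zolotarev, sign(π_{107}) = (107|343) = +1.

+1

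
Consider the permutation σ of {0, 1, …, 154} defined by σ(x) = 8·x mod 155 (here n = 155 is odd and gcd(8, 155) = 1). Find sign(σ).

Start at x=47: 47 → 66 → 63 → 39 → 2 → 16 → 128 → … (one orbit).
Cycle type of π: 20×6 + 5×6 + 4 + 1; total 14 cycles.
n − c = 155 − 14 = 141; sign = (−1)^141 = -1.
Zolotarev: (8|155) = -1, matching the cycle-count sign.

-1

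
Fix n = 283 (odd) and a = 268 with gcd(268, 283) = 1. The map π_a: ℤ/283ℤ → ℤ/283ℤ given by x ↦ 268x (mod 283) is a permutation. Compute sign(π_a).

-1

Start at x=27: 27 → 161 → 132 → 1 → 268 → 225 → 21 → … (one orbit).
Cycle lengths of π_268 on ℤ/283ℤ: [94, 94, 94, 1]; 4 cycles in total.
Σ(ℓ_i−1) = 283−4 = 279; sign = (−1)^279 = -1.
(268|283)_J = -1 (Zolotarev's lemma cross-check).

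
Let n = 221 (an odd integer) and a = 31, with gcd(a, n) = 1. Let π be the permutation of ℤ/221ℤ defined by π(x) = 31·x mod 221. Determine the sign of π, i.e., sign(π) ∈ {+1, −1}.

Orbit of 31 under x↦31x: [31, 77, 177, 183, 148, 168, 125]… (length divides ord_221(31)).
The orbit structure of x ↦ 31x mod 221: 17 orbits of sizes [16, 16, 16, 16, 16, 16, 16, 16, 16, 16, 16, 16, 16, 4, 4, 4, 1].
sign(π) = (−1)^{n − #cycles} = (−1)^{221−17} = (−1)^204 = +1.
Zolotarev: (31|221) = +1, matching the cycle-count sign.

+1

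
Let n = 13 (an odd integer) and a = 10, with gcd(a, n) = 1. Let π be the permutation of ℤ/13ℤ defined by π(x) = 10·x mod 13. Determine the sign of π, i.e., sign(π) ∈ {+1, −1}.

Start at x=12: 12 → 3 → 4 → 1 → 10 → 9 → 12 (one orbit).
The orbit structure of x ↦ 10x mod 13: 3 orbits of sizes [6, 6, 1].
With 3 cycles on 13 points, sign = (−1)^{13−3} = +1.
The Jacobi symbol (10|13) = +1 (Zolotarev) agrees.

+1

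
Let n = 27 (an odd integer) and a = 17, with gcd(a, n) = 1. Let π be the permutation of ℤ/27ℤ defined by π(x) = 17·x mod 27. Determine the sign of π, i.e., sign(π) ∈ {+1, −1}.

Orbit of 10 under x↦17x: [10, 8, 1, 17, 19, 26]… (length divides ord_27(17)).
π_17 has 8 disjoint cycles with lengths [6, 6, 6, 2, 2, 2, 2, 1] on {0,…,26}.
Σ(ℓ_i−1) = 27−8 = 19; sign = (−1)^19 = -1.

-1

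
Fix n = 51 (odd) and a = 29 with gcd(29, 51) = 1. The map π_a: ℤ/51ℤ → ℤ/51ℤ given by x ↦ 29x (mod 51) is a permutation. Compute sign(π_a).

+1

Start at x=23: 23 → 4 → 14 → 49 → 44 → 1 → 29 → … (one orbit).
π_29 has 5 disjoint cycles with lengths [16, 16, 16, 2, 1] on {0,…,50}.
With 5 cycles on 51 points, sign = (−1)^{51−5} = +1.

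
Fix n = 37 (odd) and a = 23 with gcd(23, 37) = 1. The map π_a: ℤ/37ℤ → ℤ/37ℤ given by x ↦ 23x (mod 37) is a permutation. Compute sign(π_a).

Trace 1: π^k(1) = [1, 23, 11, 31, 10, 8, 36] for k=0..6.
Cycle type of π: 12×3 + 1; total 4 cycles.
4 cycles on 37: each ℓ→(−1)^(ℓ−1), product (−1)^33 = -1.
Check: (23/37) = -1 by Zolotarev.

-1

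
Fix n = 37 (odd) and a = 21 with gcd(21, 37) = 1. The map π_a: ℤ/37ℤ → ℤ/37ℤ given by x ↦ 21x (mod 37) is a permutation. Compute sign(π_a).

Start at x=21: 21 → 34 → 11 → 9 → 4 → 10 → 25 → … (one orbit).
Cycle lengths of π_21 on ℤ/37ℤ: [18, 18, 1]; 3 cycles in total.
sign(π) = (−1)^{n − #cycles} = (−1)^{37−3} = (−1)^34 = +1.
Via Zolotarev, sign(π_{21}) = (21|37) = +1.

+1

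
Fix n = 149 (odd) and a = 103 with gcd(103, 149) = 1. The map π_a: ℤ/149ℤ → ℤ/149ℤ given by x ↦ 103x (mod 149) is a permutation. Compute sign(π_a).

Orbit of 81 under x↦103x: [81, 148, 46, 119, 39, 143, 127]… (length divides ord_149(103)).
Cycle type of π: 74×2 + 1; total 3 cycles.
With 3 cycles on 149 points, sign = (−1)^{149−3} = +1.

+1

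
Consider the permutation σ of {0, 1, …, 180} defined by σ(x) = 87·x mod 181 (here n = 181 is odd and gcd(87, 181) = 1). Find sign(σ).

Start at x=44: 44 → 27 → 177 → 14 → 132 → 81 → 169 → … (one orbit).
Cycle lengths of π_87 on ℤ/181ℤ: [45, 45, 45, 45, 1]; 5 cycles in total.
n − c = 181 − 5 = 176; sign = (−1)^176 = +1.
Via Zolotarev, sign(π_{87}) = (87|181) = +1.

+1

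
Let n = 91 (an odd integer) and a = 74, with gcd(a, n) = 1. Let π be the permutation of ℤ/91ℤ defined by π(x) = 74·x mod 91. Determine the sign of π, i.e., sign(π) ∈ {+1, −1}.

+1

Trace 1: π^k(1) = [1, 74, 16] for k=0..2.
31 cycles of lengths [3, 3, 3, 3, 3, 3, 3, 3, 3, 3, 3, 3, 3, 3, 3, 3, 3, 3, 3, 3, 3, 3, 3, 3, 3, 3, 3, 3, 3, 3, 1].
sign(π) = (−1)^{n − #cycles} = (−1)^{91−31} = (−1)^60 = +1.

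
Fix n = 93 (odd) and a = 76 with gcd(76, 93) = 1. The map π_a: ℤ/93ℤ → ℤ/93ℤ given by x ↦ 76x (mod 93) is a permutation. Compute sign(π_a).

Orbit of 67 under x↦76x: [67, 70, 19, 49, 4, 25, 40]… (length divides ord_93(76)).
The orbit structure of x ↦ 76x mod 93: 9 orbits of sizes [15, 15, 15, 15, 15, 15, 1, 1, 1].
sign(π) = (−1)^{n − #cycles} = (−1)^{93−9} = (−1)^84 = +1.

+1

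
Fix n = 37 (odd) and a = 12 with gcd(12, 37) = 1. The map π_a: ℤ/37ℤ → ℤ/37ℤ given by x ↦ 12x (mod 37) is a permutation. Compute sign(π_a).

Orbit of 10 under x↦12x: [10, 9, 34, 1, 12, 33, 26]… (length divides ord_37(12)).
Cycle type of π: 9×4 + 1; total 5 cycles.
37 − 5 = 32 transpositions; sign(π) = (−1)^32 = +1.
Zolotarev: (12|37) = +1, matching the cycle-count sign.

+1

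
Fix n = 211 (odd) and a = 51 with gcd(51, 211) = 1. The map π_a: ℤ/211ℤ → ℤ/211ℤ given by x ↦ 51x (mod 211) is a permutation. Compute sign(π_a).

Start at x=84: 84 → 64 → 99 → 196 → 79 → 20 → 176 → … (one orbit).
3 cycles of lengths [105, 105, 1].
Σ(ℓ_i−1) = 211−3 = 208; sign = (−1)^208 = +1.
Check: (51/211) = +1 by Zolotarev.

+1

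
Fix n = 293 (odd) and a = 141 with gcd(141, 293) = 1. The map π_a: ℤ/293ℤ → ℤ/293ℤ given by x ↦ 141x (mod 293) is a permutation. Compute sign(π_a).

+1

Start at x=94: 94 → 69 → 60 → 256 → 57 → 126 → 186 → … (one orbit).
The orbit structure of x ↦ 141x mod 293: 5 orbits of sizes [73, 73, 73, 73, 1].
With 5 cycles on 293 points, sign = (−1)^{293−5} = +1.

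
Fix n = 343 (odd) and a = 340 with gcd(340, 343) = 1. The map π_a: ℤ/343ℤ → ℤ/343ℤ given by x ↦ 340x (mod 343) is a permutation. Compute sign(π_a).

+1

Orbit of 225 under x↦340x: [225, 11, 310, 99, 46, 205, 71]… (length divides ord_343(340)).
Cycle lengths of π_340 on ℤ/343ℤ: [147, 147, 21, 21, 3, 3, 1]; 7 cycles in total.
With 7 cycles on 343 points, sign = (−1)^{343−7} = +1.
Via Zolotarev, sign(π_{340}) = (340|343) = +1.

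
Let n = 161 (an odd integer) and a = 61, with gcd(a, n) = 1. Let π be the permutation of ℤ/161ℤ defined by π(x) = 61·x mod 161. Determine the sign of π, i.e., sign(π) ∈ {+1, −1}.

+1

Start at x=145: 145 → 151 → 34 → 142 → 129 → 141 → 68 → … (one orbit).
Decompose π into cycles: lengths [66, 66, 22, 6, 1] (5 cycles, including the fixed point 0).
161 − 5 = 156 transpositions; sign(π) = (−1)^156 = +1.
Check: (61/161) = +1 by Zolotarev.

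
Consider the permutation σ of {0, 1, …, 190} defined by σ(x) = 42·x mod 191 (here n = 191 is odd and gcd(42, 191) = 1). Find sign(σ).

Start at x=41: 41 → 3 → 126 → 135 → 131 → 154 → 165 → … (one orbit).
Cycle lengths of π_42 on ℤ/191ℤ: [190, 1]; 2 cycles in total.
sign(π) = (−1)^{n − #cycles} = (−1)^{191−2} = (−1)^189 = -1.
Check: (42/191) = -1 by Zolotarev.

-1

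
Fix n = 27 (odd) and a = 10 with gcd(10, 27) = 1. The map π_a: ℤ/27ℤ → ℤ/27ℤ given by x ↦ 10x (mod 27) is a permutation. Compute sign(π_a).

+1

Orbit of 10 under x↦10x: [10, 19, 1]… (length divides ord_27(10)).
Cycle type of π: 3×6 + 1×9; total 15 cycles.
Σ(ℓ_i−1) = 27−15 = 12; sign = (−1)^12 = +1.
(10|27)_J = +1 (Zolotarev's lemma cross-check).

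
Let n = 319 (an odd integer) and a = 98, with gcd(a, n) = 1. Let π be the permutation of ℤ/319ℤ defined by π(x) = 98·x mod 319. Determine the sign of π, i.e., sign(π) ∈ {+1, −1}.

Start at x=263: 263 → 254 → 10 → 23 → 21 → 144 → 76 → … (one orbit).
17 cycles of lengths [28, 28, 28, 28, 28, 28, 28, 28, 28, 28, 28, 2, 2, 2, 2, 2, 1].
n − c = 319 − 17 = 302; sign = (−1)^302 = +1.
(98|319)_J = +1 (Zolotarev's lemma cross-check).

+1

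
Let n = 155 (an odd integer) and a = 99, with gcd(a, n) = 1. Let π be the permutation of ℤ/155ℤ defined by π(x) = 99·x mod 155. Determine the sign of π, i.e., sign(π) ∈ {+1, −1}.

-1

Start at x=56: 56 → 119 → 1 → 99 → 36 → 154 → 56 (one orbit).
The orbit structure of x ↦ 99x mod 155: 28 orbits of sizes [6, 6, 6, 6, 6, 6, 6, 6, 6, 6, 6, 6, 6, 6, 6, 6, 6, 6, 6, 6, 6, 6, 6, 6, 6, 2, 2, 1].
n − c = 155 − 28 = 127; sign = (−1)^127 = -1.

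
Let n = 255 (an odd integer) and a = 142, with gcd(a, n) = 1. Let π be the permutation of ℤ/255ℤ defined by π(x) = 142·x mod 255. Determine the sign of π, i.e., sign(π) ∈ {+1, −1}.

+1

Orbit of 16 under x↦142x: [16, 232, 49, 73, 166, 112, 94]… (length divides ord_255(142)).
π_142 has 21 disjoint cycles with lengths [16, 16, 16, 16, 16, 16, 16, 16, 16, 16, 16, 16, 16, 16, 16, 4, 4, 4, 1, 1, 1] on {0,…,254}.
Σ(ℓ_i−1) = 255−21 = 234; sign = (−1)^234 = +1.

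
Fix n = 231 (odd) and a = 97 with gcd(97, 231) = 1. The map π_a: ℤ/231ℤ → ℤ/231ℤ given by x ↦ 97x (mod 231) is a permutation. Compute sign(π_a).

-1

Trace 64: π^k(64) = [64, 202, 190, 181, 1, 97, 169] for k=0..6.
π_97 has 36 disjoint cycles with lengths [10, 10, 10, 10, 10, 10, 10, 10, 10, 10, 10, 10, 10, 10, 10, 10, 10, 10, 5, 5, 5, 5, 5, 5, 2, 2, 2, 2, 2, 2, 2, 2, 2, 1, 1, 1] on {0,…,230}.
Σ(ℓ_i−1) = 231−36 = 195; sign = (−1)^195 = -1.
Via Zolotarev, sign(π_{97}) = (97|231) = -1.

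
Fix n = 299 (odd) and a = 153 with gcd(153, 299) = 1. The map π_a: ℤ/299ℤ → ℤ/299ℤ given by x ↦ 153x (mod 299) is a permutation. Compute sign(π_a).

Start at x=269: 269 → 194 → 81 → 134 → 170 → 296 → 139 → … (one orbit).
Cycle type of π: 66×4 + 22 + 6×2 + 1; total 8 cycles.
With 8 cycles on 299 points, sign = (−1)^{299−8} = -1.
(153|299)_J = -1 (Zolotarev's lemma cross-check).

-1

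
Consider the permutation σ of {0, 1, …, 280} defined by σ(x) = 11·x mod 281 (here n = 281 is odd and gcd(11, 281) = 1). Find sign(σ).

-1

Start at x=152: 152 → 267 → 127 → 273 → 193 → 156 → 30 → … (one orbit).
Cycle type of π: 280 + 1; total 2 cycles.
2 cycles on 281: each ℓ→(−1)^(ℓ−1), product (−1)^279 = -1.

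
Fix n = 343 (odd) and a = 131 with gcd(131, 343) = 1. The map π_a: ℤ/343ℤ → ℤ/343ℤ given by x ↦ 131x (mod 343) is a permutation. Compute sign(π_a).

Orbit of 292 under x↦131x: [292, 179, 125, 254, 3, 50, 33]… (length divides ord_343(131)).
4 cycles of lengths [294, 42, 6, 1].
4 cycles on 343: each ℓ→(−1)^(ℓ−1), product (−1)^339 = -1.
Zolotarev: (131|343) = -1, matching the cycle-count sign.

-1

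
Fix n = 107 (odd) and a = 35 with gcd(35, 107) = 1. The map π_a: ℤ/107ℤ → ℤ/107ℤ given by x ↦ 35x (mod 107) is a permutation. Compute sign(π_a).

Orbit of 33 under x↦35x: [33, 85, 86, 14, 62, 30, 87]… (length divides ord_107(35)).
The orbit structure of x ↦ 35x mod 107: 3 orbits of sizes [53, 53, 1].
Σ(ℓ_i−1) = 107−3 = 104; sign = (−1)^104 = +1.
(35|107)_J = +1 (Zolotarev's lemma cross-check).

+1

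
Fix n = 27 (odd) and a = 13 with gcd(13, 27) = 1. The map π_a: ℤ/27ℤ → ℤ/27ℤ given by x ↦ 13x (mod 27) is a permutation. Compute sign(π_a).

Trace 16: π^k(16) = [16, 19, 4, 25, 1, 13, 7] for k=0..6.
Cycle type of π: 9×2 + 3×2 + 1×3; total 7 cycles.
sign(π) = (−1)^{n − #cycles} = (−1)^{27−7} = (−1)^20 = +1.
Check: (13/27) = +1 by Zolotarev.

+1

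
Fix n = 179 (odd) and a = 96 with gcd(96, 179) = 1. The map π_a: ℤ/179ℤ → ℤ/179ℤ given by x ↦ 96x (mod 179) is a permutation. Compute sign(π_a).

-1

Start at x=12: 12 → 78 → 149 → 163 → 75 → 40 → 81 → … (one orbit).
Cycle lengths of π_96 on ℤ/179ℤ: [178, 1]; 2 cycles in total.
179 − 2 = 177 transpositions; sign(π) = (−1)^177 = -1.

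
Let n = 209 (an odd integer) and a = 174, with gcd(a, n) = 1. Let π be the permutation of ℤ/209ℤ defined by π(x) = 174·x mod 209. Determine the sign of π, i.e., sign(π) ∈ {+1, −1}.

-1

Orbit of 180 under x↦174x: [180, 179, 5, 34, 64, 59, 25]… (length divides ord_209(174)).
Cycle type of π: 90×2 + 18 + 5×2 + 1; total 6 cycles.
6 cycles on 209: each ℓ→(−1)^(ℓ−1), product (−1)^203 = -1.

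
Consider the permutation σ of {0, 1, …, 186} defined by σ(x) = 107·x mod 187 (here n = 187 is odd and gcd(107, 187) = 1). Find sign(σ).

+1

Start at x=156: 156 → 49 → 7 → 1 → 107 → 42 → 6 → … (one orbit).
Decompose π into cycles: lengths [80, 80, 16, 10, 1] (5 cycles, including the fixed point 0).
Σ(ℓ_i−1) = 187−5 = 182; sign = (−1)^182 = +1.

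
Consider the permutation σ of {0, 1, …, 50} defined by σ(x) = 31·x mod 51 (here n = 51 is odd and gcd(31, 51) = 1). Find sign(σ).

Start at x=16: 16 → 37 → 25 → 10 → 4 → 22 → 19 → … (one orbit).
6 cycles of lengths [16, 16, 16, 1, 1, 1].
6 cycles on 51: each ℓ→(−1)^(ℓ−1), product (−1)^45 = -1.
Check: (31/51) = -1 by Zolotarev.

-1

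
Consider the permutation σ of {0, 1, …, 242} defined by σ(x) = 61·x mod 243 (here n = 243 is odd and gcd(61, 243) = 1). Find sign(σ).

+1

Trace 196: π^k(196) = [196, 49, 73, 79, 202, 172, 43] for k=0..6.
Cycle lengths of π_61 on ℤ/243ℤ: [81, 81, 27, 27, 9, 9, 3, 3, 1, 1, 1]; 11 cycles in total.
sign(π) = (−1)^{n − #cycles} = (−1)^{243−11} = (−1)^232 = +1.
The Jacobi symbol (61|243) = +1 (Zolotarev) agrees.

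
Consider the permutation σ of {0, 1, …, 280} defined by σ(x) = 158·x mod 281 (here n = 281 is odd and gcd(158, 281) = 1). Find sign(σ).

+1

Start at x=158: 158 → 236 → 196 → 58 → 172 → 200 → 128 → … (one orbit).
5 cycles of lengths [70, 70, 70, 70, 1].
sign(π) = (−1)^{n − #cycles} = (−1)^{281−5} = (−1)^276 = +1.
The Jacobi symbol (158|281) = +1 (Zolotarev) agrees.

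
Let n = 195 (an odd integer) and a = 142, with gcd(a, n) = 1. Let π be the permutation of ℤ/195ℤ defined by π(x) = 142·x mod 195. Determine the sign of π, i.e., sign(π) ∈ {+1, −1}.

-1

Trace 103: π^k(103) = [103, 1, 142, 79] for k=0..3.
Cycle type of π: 4×39 + 2×18 + 1×3; total 60 cycles.
60 cycles on 195: each ℓ→(−1)^(ℓ−1), product (−1)^135 = -1.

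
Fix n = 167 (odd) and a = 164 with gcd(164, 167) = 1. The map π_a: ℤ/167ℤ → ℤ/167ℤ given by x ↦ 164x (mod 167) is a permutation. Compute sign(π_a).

-1

Orbit of 28 under x↦164x: [28, 83, 85, 79, 97, 43, 38]… (length divides ord_167(164)).
2 cycles of lengths [166, 1].
167 − 2 = 165 transpositions; sign(π) = (−1)^165 = -1.
Via Zolotarev, sign(π_{164}) = (164|167) = -1.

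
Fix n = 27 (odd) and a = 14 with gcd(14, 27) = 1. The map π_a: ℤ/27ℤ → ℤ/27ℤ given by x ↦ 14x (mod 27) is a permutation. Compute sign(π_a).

Trace 10: π^k(10) = [10, 5, 16, 8, 4, 2, 1] for k=0..6.
Cycle type of π: 18 + 6 + 2 + 1; total 4 cycles.
4 cycles on 27: each ℓ→(−1)^(ℓ−1), product (−1)^23 = -1.

-1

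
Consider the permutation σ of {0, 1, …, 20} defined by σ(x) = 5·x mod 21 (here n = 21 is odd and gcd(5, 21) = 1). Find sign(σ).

Trace 16: π^k(16) = [16, 17, 1, 5, 4, 20] for k=0..5.
π_5 has 5 disjoint cycles with lengths [6, 6, 6, 2, 1] on {0,…,20}.
sign(π) = (−1)^{n − #cycles} = (−1)^{21−5} = (−1)^16 = +1.

+1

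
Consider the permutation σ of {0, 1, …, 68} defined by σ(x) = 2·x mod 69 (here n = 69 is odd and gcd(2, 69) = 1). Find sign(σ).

-1

Trace 26: π^k(26) = [26, 52, 35, 1, 2, 4, 8] for k=0..6.
π_2 has 6 disjoint cycles with lengths [22, 22, 11, 11, 2, 1] on {0,…,68}.
sign(π) = (−1)^{n − #cycles} = (−1)^{69−6} = (−1)^63 = -1.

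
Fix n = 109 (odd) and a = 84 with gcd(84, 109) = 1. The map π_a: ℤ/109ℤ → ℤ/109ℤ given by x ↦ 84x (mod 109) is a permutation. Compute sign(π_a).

Orbit of 48 under x↦84x: [48, 108, 25, 29, 38, 31, 97]… (length divides ord_109(84)).
Decompose π into cycles: lengths [54, 54, 1] (3 cycles, including the fixed point 0).
Σ(ℓ_i−1) = 109−3 = 106; sign = (−1)^106 = +1.

+1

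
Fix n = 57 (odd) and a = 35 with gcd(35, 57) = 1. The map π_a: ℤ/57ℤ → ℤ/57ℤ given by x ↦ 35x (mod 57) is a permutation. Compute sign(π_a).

-1

Start at x=49: 49 → 5 → 4 → 26 → 55 → 44 → 1 → … (one orbit).
6 cycles of lengths [18, 18, 9, 9, 2, 1].
With 6 cycles on 57 points, sign = (−1)^{57−6} = -1.
Zolotarev: (35|57) = -1, matching the cycle-count sign.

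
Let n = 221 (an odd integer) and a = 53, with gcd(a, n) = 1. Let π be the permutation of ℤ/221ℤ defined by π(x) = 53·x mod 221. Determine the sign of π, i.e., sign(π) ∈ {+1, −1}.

Orbit of 144 under x↦53x: [144, 118, 66, 183, 196, 1, 53]… (length divides ord_221(53)).
The orbit structure of x ↦ 53x mod 221: 39 orbits of sizes [8, 8, 8, 8, 8, 8, 8, 8, 8, 8, 8, 8, 8, 8, 8, 8, 8, 8, 8, 8, 8, 8, 8, 8, 8, 8, 1, 1, 1, 1, 1, 1, 1, 1, 1, 1, 1, 1, 1].
221 − 39 = 182 transpositions; sign(π) = (−1)^182 = +1.

+1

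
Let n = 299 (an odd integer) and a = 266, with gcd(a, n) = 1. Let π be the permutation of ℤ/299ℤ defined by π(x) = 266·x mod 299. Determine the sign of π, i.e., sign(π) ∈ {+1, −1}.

-1

Start at x=108: 108 → 24 → 105 → 123 → 127 → 294 → 165 → … (one orbit).
π_266 has 6 disjoint cycles with lengths [132, 132, 12, 11, 11, 1] on {0,…,298}.
sign(π) = (−1)^{n − #cycles} = (−1)^{299−6} = (−1)^293 = -1.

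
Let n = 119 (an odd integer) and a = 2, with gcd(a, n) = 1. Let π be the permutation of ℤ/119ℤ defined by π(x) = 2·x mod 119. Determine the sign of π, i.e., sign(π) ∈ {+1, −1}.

Start at x=81: 81 → 43 → 86 → 53 → 106 → 93 → 67 → … (one orbit).
The orbit structure of x ↦ 2x mod 119: 9 orbits of sizes [24, 24, 24, 24, 8, 8, 3, 3, 1].
9 cycles on 119: each ℓ→(−1)^(ℓ−1), product (−1)^110 = +1.
Zolotarev: (2|119) = +1, matching the cycle-count sign.

+1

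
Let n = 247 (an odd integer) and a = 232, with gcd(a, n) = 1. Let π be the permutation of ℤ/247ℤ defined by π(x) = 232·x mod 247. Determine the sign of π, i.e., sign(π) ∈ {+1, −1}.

-1

Start at x=149: 149 → 235 → 180 → 17 → 239 → 120 → 176 → … (one orbit).
The orbit structure of x ↦ 232x mod 247: 10 orbits of sizes [36, 36, 36, 36, 36, 36, 12, 9, 9, 1].
With 10 cycles on 247 points, sign = (−1)^{247−10} = -1.
(232|247)_J = -1 (Zolotarev's lemma cross-check).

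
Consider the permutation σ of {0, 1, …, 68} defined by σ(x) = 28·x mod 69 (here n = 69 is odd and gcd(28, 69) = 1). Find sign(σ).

-1

Start at x=1: 1 → 28 → 25 → 10 → 4 → 43 → 31 → … (one orbit).
The orbit structure of x ↦ 28x mod 69: 6 orbits of sizes [22, 22, 22, 1, 1, 1].
69 − 6 = 63 transpositions; sign(π) = (−1)^63 = -1.
The Jacobi symbol (28|69) = -1 (Zolotarev) agrees.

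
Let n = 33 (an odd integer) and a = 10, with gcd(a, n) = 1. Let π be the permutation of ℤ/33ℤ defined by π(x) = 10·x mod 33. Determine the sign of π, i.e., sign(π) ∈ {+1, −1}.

-1

Orbit of 1 under x↦10x: [1, 10]… (length divides ord_33(10)).
Decompose π into cycles: lengths [2, 2, 2, 2, 2, 2, 2, 2, 2, 2, 2, 2, 2, 2, 2, 1, 1, 1] (18 cycles, including the fixed point 0).
Σ(ℓ_i−1) = 33−18 = 15; sign = (−1)^15 = -1.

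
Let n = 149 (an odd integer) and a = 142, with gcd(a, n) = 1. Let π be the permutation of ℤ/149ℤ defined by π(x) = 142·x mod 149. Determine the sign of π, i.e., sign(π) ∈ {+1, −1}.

Start at x=25: 25 → 123 → 33 → 67 → 127 → 5 → 114 → … (one orbit).
The orbit structure of x ↦ 142x mod 149: 5 orbits of sizes [37, 37, 37, 37, 1].
149 − 5 = 144 transpositions; sign(π) = (−1)^144 = +1.

+1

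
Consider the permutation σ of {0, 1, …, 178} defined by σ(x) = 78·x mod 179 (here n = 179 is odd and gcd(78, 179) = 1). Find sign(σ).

Start at x=133: 133 → 171 → 92 → 16 → 174 → 147 → 10 → … (one orbit).
Cycle type of π: 178 + 1; total 2 cycles.
2 cycles on 179: each ℓ→(−1)^(ℓ−1), product (−1)^177 = -1.

-1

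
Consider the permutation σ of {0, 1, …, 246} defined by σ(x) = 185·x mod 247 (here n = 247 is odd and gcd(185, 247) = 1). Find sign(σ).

Orbit of 1 under x↦185x: [1, 185, 139, 27, 55, 48, 235]… (length divides ord_247(185)).
The orbit structure of x ↦ 185x mod 247: 18 orbits of sizes [18, 18, 18, 18, 18, 18, 18, 18, 18, 18, 18, 18, 18, 3, 3, 3, 3, 1].
Σ(ℓ_i−1) = 247−18 = 229; sign = (−1)^229 = -1.
(185|247)_J = -1 (Zolotarev's lemma cross-check).

-1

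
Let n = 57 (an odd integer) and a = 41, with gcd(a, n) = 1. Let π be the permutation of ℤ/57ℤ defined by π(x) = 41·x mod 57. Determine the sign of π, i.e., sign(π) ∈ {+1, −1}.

+1

Trace 56: π^k(56) = [56, 16, 29, 49, 14, 4, 50] for k=0..6.
π_41 has 5 disjoint cycles with lengths [18, 18, 18, 2, 1] on {0,…,56}.
Σ(ℓ_i−1) = 57−5 = 52; sign = (−1)^52 = +1.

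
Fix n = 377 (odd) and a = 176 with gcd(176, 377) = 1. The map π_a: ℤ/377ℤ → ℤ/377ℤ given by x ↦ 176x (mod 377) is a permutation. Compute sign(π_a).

+1

Trace 152: π^k(152) = [152, 362, 376, 201, 315, 21, 303] for k=0..6.
π_176 has 7 disjoint cycles with lengths [84, 84, 84, 84, 28, 12, 1] on {0,…,376}.
sign(π) = (−1)^{n − #cycles} = (−1)^{377−7} = (−1)^370 = +1.
Zolotarev: (176|377) = +1, matching the cycle-count sign.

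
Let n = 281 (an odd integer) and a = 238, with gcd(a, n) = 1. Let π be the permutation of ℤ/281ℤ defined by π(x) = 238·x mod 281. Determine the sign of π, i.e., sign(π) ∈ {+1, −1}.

+1

Start at x=63: 63 → 101 → 153 → 165 → 211 → 200 → 111 → … (one orbit).
Decompose π into cycles: lengths [35, 35, 35, 35, 35, 35, 35, 35, 1] (9 cycles, including the fixed point 0).
n − c = 281 − 9 = 272; sign = (−1)^272 = +1.
Via Zolotarev, sign(π_{238}) = (238|281) = +1.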